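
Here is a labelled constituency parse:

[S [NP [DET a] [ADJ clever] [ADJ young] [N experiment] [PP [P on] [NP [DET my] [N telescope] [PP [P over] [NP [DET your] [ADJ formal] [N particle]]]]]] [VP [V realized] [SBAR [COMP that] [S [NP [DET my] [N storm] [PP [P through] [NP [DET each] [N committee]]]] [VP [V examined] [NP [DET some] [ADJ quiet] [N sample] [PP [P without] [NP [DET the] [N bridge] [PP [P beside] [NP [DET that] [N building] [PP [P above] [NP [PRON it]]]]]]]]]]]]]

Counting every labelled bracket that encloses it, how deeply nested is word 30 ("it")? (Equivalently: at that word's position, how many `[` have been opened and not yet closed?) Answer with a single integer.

Path from the root down to the word: S → VP → SBAR → S → VP → NP → PP → NP → PP → NP → PP → NP → PRON. That is 13 enclosing brackets.

13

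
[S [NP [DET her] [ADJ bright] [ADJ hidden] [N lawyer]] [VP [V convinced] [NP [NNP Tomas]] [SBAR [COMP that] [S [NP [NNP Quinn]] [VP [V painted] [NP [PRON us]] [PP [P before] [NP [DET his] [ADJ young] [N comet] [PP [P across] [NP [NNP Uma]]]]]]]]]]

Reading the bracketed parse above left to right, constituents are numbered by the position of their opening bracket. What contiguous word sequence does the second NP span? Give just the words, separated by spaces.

Tomas

The NP opening brackets appear, in order, over: "her bright hidden lawyer"; "Tomas"; "Quinn"; "us"; "his young comet across Uma"; "Uma". The second one spans "Tomas".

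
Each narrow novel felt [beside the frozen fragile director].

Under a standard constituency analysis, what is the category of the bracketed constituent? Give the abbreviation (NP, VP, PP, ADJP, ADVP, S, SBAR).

The span is built around the preposition "beside" — a prepositional phrase (PP).

PP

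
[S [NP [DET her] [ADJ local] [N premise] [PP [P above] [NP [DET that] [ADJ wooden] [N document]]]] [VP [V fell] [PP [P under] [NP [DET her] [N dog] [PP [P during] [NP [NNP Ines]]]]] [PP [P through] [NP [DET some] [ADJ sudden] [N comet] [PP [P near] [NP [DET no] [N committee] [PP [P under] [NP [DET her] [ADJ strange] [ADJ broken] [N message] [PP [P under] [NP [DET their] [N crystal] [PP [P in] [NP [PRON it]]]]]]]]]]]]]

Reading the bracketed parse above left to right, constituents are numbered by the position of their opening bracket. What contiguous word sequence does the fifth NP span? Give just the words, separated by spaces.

The NP opening brackets appear, in order, over: "her local premise above that wooden document"; "that wooden document"; "her dog during Ines"; "Ines"; "some sudden comet near no committee under her strange broken message under their crystal in it"; "no committee under her strange broken message under their crystal in it"; "her strange broken message under their crystal in it"; "their crystal in it"; "it". The fifth one spans "some sudden comet near no committee under her strange broken message under their crystal in it".

some sudden comet near no committee under her strange broken message under their crystal in it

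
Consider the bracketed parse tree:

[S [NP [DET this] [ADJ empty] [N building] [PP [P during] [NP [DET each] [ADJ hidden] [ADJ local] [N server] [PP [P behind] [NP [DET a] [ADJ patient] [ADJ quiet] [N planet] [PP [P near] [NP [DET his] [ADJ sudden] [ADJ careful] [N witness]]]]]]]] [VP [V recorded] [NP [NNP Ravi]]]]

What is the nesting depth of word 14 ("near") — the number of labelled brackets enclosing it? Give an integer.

8

Counting open brackets not yet closed at "near": [S [NP [PP [NP [PP [NP [PP [P = 8.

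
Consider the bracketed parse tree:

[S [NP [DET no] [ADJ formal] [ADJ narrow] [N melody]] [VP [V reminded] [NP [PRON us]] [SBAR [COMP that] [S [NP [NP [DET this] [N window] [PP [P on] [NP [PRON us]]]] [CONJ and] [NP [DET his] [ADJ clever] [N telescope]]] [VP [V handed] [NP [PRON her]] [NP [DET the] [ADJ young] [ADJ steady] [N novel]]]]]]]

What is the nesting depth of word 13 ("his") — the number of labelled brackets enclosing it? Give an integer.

The word sits inside DET, which is inside NP, inside NP, inside S, inside SBAR, inside VP, inside S — 7 brackets in all.

7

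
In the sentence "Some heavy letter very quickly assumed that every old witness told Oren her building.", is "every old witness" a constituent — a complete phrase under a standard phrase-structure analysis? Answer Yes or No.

These words form the whole noun phrase headed by "witness", so yes — one constituent.

Yes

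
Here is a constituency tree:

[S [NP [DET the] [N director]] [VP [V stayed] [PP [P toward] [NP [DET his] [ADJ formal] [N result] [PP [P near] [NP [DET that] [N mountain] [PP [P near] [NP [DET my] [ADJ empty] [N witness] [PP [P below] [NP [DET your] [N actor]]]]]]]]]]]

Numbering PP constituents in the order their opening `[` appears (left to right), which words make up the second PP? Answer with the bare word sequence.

The PP opening brackets appear, in order, over: "toward his formal result near that mountain near my empty witness below your actor"; "near that mountain near my empty witness below your actor"; "near my empty witness below your actor"; "below your actor". The second one spans "near that mountain near my empty witness below your actor".

near that mountain near my empty witness below your actor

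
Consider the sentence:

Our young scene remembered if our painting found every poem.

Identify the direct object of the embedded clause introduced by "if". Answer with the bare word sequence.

every poem

The verb of the embedded clause introduced by "if" is "found"; its direct object is the NP "every poem".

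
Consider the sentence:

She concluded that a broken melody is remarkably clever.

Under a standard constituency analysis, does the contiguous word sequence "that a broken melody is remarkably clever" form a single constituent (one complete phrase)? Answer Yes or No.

Yes

The sequence corresponds to a single SBAR node — the subordinate clause "that a broken melody is remarkably clever".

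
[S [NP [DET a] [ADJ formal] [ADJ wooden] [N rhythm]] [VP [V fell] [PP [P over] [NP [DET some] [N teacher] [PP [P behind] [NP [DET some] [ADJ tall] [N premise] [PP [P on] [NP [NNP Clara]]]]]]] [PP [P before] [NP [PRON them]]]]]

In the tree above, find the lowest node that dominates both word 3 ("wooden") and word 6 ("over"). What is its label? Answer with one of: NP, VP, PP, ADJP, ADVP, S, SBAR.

S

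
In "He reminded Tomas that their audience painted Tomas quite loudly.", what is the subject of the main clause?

he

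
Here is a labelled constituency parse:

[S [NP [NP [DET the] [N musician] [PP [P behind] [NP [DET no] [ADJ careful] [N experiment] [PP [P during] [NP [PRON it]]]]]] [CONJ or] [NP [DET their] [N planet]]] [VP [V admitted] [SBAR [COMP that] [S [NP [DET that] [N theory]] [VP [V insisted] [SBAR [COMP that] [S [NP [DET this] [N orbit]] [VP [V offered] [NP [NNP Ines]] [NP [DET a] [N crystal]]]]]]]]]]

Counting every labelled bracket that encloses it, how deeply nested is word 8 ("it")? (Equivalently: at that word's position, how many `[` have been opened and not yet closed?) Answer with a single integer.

Path from the root down to the word: S → NP → NP → PP → NP → PP → NP → PRON. That is 8 enclosing brackets.

8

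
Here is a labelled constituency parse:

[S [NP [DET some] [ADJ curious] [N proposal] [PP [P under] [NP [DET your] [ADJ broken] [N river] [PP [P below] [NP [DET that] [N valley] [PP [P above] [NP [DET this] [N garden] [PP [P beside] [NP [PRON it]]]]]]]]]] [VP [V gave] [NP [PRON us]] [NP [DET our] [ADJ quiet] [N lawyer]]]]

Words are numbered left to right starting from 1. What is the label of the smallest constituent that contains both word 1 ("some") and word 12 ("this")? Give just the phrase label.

NP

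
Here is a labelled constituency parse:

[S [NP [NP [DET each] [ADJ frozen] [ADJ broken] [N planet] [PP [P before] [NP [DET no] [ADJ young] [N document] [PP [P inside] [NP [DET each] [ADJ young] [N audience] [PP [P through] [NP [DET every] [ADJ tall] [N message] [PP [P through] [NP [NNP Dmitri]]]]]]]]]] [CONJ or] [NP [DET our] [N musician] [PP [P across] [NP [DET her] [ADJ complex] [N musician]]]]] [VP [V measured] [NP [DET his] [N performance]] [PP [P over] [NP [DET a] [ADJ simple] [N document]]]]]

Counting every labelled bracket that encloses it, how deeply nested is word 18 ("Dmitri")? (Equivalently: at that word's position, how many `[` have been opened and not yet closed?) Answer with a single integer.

The word sits inside NNP, which is inside NP, inside PP, inside NP, inside PP, inside NP, inside PP, inside NP, inside PP, inside NP, inside NP, inside S — 12 brackets in all.

12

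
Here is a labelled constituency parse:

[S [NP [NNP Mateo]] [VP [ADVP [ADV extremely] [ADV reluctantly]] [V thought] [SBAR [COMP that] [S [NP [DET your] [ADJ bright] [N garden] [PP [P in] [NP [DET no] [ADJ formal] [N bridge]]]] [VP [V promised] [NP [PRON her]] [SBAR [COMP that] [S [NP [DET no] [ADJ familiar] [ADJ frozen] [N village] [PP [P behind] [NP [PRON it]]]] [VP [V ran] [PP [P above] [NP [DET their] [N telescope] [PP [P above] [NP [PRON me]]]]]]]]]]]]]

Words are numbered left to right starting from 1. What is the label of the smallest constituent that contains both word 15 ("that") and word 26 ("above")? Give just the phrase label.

SBAR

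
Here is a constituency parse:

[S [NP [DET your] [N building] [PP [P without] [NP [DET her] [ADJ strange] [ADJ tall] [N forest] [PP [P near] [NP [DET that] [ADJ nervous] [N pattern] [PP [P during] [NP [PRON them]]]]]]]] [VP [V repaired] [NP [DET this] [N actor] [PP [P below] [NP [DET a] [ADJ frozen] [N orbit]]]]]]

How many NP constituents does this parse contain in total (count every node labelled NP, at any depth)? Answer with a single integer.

6

Scanning left to right, an opening `[NP` appears at word positions 1, 4, 9, 13, 15, 18 — 6 in total.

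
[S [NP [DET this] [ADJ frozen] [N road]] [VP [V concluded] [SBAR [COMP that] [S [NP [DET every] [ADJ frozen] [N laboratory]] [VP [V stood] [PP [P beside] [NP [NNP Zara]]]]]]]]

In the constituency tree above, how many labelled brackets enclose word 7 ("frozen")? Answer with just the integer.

The word sits inside ADJ, which is inside NP, inside S, inside SBAR, inside VP, inside S — 6 brackets in all.

6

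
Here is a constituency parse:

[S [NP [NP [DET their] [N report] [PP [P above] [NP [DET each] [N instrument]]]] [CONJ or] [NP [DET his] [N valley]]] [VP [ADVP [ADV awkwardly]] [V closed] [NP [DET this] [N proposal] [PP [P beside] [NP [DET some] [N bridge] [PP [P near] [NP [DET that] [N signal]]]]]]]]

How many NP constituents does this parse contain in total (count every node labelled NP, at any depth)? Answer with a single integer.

The NP constituents are: [NP their report above each instrument or his valley]; [NP their report above each instrument]; [NP each instrument]; [NP his valley]; [NP this proposal beside some bridge near that signal]; [NP some bridge near that signal] …. Total: 7.

7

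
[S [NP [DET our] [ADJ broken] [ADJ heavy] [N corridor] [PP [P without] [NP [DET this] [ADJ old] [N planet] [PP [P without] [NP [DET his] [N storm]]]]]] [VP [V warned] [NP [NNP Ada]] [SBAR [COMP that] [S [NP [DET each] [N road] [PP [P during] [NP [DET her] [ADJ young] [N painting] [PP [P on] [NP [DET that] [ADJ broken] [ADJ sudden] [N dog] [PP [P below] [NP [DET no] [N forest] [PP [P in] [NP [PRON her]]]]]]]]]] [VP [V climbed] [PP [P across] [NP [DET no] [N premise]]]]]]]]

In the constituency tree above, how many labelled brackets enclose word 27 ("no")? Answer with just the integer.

12

The word sits inside DET, which is inside NP, inside PP, inside NP, inside PP, inside NP, inside PP, inside NP, inside S, inside SBAR, inside VP, inside S — 12 brackets in all.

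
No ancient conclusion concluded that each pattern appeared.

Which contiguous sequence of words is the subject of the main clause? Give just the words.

no ancient conclusion

"no ancient conclusion" is the NP that combines with the VP headed by "concluded" to form the main clause — the subject.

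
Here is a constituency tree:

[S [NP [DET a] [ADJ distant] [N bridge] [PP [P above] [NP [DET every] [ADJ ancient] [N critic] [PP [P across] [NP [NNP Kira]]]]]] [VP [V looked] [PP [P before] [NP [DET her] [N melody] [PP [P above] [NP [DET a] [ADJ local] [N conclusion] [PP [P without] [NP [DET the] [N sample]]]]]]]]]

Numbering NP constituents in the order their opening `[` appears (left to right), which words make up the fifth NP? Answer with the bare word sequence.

a local conclusion without the sample

The NP opening brackets appear, in order, over: "a distant bridge above every ancient critic across Kira"; "every ancient critic across Kira"; "Kira"; "her melody above a local conclusion without the sample"; "a local conclusion without the sample"; "the sample". The fifth one spans "a local conclusion without the sample".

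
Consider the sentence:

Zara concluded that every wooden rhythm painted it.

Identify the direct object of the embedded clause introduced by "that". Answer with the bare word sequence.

Within the embedded clause introduced by "that", the direct object of "painted" is "it".

it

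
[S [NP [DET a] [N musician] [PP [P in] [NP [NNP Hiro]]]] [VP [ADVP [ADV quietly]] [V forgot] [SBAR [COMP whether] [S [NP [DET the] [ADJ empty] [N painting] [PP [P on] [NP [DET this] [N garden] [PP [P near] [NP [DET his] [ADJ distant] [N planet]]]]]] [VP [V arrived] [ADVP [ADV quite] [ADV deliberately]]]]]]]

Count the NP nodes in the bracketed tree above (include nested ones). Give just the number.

5

Listing each NP by its span: [NP a musician in Hiro]; [NP Hiro]; [NP the empty painting on this garden near his distant planet]; [NP this garden near his distant planet]; [NP his distant planet] — that makes 5.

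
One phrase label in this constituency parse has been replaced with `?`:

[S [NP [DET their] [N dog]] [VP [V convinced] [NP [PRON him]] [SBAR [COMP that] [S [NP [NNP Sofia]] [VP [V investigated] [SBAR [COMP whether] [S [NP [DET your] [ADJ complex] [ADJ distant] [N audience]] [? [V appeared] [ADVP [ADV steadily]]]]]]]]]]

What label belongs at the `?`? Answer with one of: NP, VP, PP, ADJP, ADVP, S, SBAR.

VP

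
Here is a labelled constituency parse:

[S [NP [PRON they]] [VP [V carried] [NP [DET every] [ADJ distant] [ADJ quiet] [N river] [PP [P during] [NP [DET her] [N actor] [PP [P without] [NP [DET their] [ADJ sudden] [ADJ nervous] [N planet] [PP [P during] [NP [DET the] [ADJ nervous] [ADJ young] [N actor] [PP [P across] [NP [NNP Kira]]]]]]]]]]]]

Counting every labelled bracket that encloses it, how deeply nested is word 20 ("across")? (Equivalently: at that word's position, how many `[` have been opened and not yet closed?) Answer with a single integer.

Path from the root down to the word: S → VP → NP → PP → NP → PP → NP → PP → NP → PP → P. That is 11 enclosing brackets.

11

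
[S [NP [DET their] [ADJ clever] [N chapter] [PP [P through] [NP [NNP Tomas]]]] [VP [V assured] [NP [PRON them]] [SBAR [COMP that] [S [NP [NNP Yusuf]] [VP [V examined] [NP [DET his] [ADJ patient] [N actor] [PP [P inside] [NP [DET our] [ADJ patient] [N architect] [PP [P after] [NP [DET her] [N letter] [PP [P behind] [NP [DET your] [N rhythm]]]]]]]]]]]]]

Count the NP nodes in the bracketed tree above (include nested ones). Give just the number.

Scanning left to right, an opening `[NP` appears at word positions 1, 5, 7, 9, 11, 15, 19, 22 — 8 in total.

8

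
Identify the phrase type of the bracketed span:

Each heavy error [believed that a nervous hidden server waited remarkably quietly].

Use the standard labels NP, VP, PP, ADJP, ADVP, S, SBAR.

"believed" is the head of the bracketed span, so the span is a verb phrase: VP.

VP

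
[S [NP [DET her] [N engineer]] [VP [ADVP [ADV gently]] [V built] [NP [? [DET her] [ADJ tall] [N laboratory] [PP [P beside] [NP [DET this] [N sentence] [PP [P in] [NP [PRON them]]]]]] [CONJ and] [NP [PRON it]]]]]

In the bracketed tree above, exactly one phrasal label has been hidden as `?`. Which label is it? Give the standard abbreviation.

NP

Looking at what the `?` directly dominates — DET 'her', ADJ 'tall', N 'laboratory', PP — this is a noun phrase (NP).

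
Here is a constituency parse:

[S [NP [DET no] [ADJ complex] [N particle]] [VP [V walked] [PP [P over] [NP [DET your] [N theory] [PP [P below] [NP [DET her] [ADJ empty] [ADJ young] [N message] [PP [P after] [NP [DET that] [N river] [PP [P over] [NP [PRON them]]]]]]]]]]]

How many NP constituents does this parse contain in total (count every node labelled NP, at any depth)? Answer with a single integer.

5

Scanning left to right, an opening `[NP` appears at word positions 1, 6, 9, 14, 17 — 5 in total.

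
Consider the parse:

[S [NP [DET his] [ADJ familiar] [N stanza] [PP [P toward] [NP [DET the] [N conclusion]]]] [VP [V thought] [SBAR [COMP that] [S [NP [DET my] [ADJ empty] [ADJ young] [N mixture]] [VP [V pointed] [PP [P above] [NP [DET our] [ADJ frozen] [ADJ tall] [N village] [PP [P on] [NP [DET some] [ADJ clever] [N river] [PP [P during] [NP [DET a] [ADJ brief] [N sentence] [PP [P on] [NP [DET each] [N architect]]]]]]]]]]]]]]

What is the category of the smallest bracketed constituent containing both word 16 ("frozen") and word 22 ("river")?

Both words fall inside [NP our frozen tall village on some clever river during a brief sentence on each architect] (words 15–29), and no smaller constituent contains them both. Label: NP.

NP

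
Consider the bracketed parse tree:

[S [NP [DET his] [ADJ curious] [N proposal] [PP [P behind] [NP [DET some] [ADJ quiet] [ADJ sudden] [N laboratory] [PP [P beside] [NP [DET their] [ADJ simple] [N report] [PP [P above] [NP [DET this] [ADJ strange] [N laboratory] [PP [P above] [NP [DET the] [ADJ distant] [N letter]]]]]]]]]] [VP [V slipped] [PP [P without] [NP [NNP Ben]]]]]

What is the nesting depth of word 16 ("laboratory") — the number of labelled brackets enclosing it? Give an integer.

9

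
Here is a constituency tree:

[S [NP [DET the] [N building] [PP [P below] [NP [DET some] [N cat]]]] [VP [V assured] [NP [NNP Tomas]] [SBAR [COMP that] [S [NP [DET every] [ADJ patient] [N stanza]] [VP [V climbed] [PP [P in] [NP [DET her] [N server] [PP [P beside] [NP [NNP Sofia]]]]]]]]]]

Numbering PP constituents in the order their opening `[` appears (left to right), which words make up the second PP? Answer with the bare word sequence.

in her server beside Sofia

In left-to-right order the PP constituents are "below some cat"; "in her server beside Sofia"; "beside Sofia". Number 2 is "in her server beside Sofia".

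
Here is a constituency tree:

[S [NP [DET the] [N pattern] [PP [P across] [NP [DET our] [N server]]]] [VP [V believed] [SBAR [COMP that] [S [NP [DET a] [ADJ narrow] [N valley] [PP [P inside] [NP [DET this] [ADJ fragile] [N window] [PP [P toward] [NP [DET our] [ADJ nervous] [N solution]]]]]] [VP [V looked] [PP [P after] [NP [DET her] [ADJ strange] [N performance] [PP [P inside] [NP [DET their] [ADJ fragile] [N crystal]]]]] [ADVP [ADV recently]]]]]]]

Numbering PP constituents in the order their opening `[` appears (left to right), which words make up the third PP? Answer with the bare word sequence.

toward our nervous solution

The PP opening brackets appear, in order, over: "across our server"; "inside this fragile window toward our nervous solution"; "toward our nervous solution"; "after her strange performance inside their fragile crystal"; "inside their fragile crystal". The third one spans "toward our nervous solution".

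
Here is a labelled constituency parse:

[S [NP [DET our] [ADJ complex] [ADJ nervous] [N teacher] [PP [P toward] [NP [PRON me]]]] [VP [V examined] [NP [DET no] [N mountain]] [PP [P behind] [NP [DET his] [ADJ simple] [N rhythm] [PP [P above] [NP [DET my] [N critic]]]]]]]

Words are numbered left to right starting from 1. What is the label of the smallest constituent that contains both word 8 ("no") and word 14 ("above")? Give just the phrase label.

VP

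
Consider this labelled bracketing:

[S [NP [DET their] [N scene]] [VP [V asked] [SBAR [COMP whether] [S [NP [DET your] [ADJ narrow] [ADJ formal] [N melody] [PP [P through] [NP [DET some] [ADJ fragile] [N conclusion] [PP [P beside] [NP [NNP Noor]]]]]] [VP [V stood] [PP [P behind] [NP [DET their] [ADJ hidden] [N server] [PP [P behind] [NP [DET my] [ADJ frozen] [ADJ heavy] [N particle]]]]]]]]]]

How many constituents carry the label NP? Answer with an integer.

6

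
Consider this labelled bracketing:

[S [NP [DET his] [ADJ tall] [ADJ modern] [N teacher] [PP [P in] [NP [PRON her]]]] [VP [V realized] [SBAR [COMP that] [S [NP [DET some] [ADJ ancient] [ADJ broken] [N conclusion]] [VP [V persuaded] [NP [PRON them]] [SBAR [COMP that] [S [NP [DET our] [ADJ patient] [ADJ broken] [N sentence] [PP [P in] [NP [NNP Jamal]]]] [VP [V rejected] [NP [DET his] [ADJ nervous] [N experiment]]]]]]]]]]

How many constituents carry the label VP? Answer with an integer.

3

Scanning left to right, an opening `[VP` appears at word positions 7, 13, 22 — 3 in total.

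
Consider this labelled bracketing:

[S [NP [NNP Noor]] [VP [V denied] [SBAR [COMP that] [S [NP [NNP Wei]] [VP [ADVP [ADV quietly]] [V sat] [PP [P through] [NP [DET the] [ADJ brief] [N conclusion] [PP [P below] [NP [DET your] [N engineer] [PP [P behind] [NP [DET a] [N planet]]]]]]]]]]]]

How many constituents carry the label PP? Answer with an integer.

The PP constituents are: [PP through the brief conclusion below your engineer behind a planet]; [PP below your engineer behind a planet]; [PP behind a planet]. Total: 3.

3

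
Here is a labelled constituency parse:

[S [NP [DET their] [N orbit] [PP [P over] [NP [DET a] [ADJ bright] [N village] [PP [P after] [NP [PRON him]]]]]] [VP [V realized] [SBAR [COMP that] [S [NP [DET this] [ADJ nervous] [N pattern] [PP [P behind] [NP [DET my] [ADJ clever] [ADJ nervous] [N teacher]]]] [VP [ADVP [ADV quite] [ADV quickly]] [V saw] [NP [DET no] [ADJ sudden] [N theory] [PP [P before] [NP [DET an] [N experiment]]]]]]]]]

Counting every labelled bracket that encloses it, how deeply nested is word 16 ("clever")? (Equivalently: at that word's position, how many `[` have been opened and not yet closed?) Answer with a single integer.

8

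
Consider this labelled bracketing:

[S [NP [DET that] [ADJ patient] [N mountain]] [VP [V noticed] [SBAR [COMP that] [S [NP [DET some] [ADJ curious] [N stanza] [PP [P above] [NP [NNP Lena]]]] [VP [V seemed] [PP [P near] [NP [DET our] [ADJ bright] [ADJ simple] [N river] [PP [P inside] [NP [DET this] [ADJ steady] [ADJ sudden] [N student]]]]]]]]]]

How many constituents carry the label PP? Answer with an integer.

3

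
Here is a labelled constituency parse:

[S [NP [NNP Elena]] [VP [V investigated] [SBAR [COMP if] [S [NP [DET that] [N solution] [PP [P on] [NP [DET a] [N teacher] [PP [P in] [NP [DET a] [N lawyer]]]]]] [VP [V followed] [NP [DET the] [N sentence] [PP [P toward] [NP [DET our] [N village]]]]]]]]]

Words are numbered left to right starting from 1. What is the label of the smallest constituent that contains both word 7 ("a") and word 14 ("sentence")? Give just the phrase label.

S

Both words fall inside [S that solution on a teacher in a lawyer followed the sentence toward our village] (words 4–17), and no smaller constituent contains them both. Label: S.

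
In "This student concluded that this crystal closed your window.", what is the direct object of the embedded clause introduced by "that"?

your window

The verb of the embedded clause introduced by "that" is "closed"; its direct object is the NP "your window".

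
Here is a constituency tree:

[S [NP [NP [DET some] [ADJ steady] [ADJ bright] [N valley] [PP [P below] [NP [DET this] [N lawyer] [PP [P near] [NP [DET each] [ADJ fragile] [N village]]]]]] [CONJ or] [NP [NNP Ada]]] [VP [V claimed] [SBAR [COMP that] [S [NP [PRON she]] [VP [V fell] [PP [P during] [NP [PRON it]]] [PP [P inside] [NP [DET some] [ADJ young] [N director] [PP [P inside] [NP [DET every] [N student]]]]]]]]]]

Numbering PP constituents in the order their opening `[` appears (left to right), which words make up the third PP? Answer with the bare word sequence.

during it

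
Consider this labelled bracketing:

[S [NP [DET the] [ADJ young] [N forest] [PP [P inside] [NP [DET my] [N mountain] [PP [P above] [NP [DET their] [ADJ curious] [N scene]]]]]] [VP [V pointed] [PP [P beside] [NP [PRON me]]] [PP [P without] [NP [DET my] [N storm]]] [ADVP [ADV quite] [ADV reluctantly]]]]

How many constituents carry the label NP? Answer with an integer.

Listing each NP by its span: [NP the young forest inside my mountain above their curious scene]; [NP my mountain above their curious scene]; [NP their curious scene]; [NP me]; [NP my storm] — that makes 5.

5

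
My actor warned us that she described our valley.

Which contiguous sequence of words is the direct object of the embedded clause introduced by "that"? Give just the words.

our valley

"described" heads the VP of the embedded clause introduced by "that", and "our valley" is its direct object.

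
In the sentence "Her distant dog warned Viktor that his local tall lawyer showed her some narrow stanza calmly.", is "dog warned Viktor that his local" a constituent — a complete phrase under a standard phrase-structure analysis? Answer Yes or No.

The sequence begins inside the noun phrase "her distant dog" and ends inside the verb phrase "warned Viktor that his local tall lawyer showed her some narrow stanza calmly"; it crosses a phrase boundary, so no single node in the tree spans exactly those words.

No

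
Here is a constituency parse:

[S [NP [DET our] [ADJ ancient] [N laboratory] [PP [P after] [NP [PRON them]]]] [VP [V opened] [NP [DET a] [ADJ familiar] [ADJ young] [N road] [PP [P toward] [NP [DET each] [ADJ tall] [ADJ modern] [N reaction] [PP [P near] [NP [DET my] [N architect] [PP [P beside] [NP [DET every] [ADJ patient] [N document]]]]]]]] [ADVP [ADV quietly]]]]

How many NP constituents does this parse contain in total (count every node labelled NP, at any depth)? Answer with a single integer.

Listing each NP by its span: [NP our ancient laboratory after them]; [NP them]; [NP a familiar young road toward each tall modern reaction near my architect beside every patient document]; [NP each tall modern reaction near my architect beside every patient document]; [NP my architect beside every patient document]; [NP every patient document] — that makes 6.

6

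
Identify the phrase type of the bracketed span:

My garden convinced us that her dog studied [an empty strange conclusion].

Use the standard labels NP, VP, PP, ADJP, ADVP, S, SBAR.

"conclusion" is the head of the bracketed span, so the span is a noun phrase: NP.

NP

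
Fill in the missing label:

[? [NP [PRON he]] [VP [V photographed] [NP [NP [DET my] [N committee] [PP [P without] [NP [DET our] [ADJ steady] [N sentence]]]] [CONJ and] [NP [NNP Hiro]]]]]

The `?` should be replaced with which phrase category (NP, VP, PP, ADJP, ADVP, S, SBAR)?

The `?` node immediately contains: NP, VP. That is the internal structure of a clause, so the label is S.

S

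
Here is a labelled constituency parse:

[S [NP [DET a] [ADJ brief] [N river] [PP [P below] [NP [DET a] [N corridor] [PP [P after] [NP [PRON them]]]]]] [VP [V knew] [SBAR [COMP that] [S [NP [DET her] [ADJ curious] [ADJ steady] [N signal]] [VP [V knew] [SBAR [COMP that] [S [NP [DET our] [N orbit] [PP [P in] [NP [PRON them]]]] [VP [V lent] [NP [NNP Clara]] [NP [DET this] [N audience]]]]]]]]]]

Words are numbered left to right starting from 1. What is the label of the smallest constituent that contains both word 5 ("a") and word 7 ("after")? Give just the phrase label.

The smallest bracket enclosing both words is [NP a corridor after them], so the label is NP.

NP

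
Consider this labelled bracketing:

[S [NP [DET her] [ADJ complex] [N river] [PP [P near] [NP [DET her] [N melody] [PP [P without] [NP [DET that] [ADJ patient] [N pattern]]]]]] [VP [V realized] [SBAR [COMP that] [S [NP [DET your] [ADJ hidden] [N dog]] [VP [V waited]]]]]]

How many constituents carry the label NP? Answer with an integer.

4

Scanning left to right, an opening `[NP` appears at word positions 1, 5, 8, 13 — 4 in total.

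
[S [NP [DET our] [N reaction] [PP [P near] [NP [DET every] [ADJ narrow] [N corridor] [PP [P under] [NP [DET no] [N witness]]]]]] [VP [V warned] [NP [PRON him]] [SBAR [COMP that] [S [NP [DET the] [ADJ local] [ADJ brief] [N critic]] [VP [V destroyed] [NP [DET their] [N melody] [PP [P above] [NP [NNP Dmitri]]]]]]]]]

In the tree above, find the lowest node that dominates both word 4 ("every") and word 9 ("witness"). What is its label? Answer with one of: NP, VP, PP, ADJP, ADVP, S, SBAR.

NP

Both words fall inside [NP every narrow corridor under no witness] (words 4–9), and no smaller constituent contains them both. Label: NP.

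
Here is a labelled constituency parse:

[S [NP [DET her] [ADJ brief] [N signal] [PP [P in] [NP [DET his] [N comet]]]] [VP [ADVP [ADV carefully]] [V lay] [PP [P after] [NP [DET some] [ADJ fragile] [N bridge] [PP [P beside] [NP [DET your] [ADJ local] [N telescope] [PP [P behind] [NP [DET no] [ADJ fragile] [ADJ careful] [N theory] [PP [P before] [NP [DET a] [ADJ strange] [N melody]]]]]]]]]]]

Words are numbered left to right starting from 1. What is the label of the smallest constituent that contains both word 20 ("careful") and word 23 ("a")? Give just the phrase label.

NP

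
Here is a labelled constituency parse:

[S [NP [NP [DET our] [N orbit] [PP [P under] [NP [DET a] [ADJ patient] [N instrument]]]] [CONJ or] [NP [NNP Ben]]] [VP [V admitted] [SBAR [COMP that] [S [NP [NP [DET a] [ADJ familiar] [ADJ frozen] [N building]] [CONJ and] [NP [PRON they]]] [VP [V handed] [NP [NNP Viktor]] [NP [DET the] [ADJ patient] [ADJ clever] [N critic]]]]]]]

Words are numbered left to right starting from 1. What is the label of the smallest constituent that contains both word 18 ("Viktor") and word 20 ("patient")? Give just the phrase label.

VP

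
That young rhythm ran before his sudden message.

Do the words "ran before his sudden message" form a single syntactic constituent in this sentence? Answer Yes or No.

Yes

The sequence corresponds to a single VP node — the verb phrase "ran before his sudden message".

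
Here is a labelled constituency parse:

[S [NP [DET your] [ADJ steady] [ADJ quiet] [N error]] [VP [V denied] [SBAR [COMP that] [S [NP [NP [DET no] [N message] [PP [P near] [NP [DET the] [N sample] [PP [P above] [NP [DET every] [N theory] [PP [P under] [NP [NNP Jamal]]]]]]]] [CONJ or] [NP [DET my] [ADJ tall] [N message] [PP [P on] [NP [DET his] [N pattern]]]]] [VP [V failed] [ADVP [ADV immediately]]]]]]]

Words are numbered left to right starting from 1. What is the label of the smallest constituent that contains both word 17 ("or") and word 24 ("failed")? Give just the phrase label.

S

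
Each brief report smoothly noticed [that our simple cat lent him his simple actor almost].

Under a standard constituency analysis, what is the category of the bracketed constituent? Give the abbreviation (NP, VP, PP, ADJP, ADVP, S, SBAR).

"that" is the head of the bracketed span, so the span is a subordinate clause: SBAR.

SBAR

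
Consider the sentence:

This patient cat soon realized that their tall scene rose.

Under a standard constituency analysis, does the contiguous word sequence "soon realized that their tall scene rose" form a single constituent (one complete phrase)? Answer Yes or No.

These words form the whole verb phrase headed by "realized", so yes — one constituent.

Yes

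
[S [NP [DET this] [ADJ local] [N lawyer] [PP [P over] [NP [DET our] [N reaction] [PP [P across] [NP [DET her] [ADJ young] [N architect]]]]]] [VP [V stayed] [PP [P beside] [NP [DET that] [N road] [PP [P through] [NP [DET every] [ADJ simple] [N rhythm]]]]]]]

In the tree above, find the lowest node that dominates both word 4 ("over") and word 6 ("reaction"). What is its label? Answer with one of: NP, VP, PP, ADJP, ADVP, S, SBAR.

PP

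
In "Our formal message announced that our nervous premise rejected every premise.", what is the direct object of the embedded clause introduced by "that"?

every premise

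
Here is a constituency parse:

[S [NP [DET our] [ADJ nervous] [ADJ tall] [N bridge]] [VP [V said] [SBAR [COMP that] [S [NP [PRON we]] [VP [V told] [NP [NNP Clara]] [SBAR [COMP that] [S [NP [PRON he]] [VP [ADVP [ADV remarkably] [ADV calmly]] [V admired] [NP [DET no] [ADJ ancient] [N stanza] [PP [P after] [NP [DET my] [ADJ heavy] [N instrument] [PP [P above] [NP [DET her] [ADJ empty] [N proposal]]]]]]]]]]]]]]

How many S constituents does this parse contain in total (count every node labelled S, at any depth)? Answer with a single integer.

3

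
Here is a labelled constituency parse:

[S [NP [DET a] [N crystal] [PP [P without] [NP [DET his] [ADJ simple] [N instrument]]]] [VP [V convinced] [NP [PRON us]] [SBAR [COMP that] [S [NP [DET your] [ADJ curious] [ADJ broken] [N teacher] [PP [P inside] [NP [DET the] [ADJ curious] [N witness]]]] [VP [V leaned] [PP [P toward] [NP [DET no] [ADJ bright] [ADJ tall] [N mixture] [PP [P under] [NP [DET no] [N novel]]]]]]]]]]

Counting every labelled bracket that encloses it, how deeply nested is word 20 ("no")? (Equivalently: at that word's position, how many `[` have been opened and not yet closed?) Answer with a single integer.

8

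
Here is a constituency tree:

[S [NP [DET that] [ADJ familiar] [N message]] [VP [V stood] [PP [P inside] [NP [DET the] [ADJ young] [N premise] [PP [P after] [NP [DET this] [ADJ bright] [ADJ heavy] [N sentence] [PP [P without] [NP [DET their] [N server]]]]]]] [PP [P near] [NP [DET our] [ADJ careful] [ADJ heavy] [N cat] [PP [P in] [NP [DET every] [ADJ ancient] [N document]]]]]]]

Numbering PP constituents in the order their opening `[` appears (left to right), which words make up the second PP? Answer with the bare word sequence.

after this bright heavy sentence without their server

In left-to-right order the PP constituents are "inside the young premise after this bright heavy sentence without their server"; "after this bright heavy sentence without their server"; "without their server"; "near our careful heavy cat in every ancient document"; "in every ancient document". Number 2 is "after this bright heavy sentence without their server".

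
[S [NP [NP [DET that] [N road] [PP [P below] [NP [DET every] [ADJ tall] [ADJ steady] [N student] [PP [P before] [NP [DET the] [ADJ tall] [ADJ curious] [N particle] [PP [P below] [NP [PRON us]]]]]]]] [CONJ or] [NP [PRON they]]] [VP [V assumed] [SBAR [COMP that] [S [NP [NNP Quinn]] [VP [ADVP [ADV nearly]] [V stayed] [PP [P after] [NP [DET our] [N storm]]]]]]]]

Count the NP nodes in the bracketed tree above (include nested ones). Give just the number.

8

Listing each NP by its span: [NP that road below every tall steady student before the tall curious particle below us or they]; [NP that road below every tall steady student before the tall curious particle below us]; [NP every tall steady student before the tall curious particle below us]; [NP the tall curious particle below us]; [NP us]; [NP they] … — that makes 8.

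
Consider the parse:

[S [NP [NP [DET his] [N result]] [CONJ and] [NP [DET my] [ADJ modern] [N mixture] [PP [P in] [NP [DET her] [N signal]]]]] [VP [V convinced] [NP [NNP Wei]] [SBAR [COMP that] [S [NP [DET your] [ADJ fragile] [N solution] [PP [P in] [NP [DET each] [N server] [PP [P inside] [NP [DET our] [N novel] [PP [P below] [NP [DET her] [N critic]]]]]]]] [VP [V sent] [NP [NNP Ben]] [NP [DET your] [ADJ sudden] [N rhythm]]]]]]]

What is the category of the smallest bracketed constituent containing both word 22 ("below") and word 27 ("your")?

The smallest bracket enclosing both words is [S your fragile solution in each server inside our novel below her critic sent Ben your sudden rhythm], so the label is S.

S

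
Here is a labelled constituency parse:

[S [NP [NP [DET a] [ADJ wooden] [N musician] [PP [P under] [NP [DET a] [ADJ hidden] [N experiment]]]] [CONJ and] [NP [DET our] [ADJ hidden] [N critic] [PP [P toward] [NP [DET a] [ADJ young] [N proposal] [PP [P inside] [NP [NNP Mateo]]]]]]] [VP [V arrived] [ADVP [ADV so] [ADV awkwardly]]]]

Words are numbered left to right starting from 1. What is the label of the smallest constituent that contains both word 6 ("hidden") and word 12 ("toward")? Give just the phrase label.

NP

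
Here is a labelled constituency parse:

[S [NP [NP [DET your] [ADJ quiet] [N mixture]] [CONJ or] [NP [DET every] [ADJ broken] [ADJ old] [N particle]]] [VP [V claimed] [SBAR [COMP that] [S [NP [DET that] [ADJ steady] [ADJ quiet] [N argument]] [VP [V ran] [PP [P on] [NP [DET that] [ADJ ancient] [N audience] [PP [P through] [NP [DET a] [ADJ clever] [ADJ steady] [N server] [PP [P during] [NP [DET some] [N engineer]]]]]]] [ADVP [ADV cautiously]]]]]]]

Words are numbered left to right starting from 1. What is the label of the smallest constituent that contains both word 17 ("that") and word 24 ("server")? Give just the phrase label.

NP

Both words fall inside [NP that ancient audience through a clever steady server during some engineer] (words 17–27), and no smaller constituent contains them both. Label: NP.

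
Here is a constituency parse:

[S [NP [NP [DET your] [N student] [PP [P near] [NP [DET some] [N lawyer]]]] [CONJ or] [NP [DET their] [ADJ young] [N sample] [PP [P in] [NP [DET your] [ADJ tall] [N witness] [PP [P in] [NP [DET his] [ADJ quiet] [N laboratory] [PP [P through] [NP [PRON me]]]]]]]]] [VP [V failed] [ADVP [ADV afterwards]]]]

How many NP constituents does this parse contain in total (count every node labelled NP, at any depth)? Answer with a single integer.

7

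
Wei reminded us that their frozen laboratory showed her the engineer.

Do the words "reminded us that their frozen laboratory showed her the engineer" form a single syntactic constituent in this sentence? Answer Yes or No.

These words form the whole verb phrase headed by "reminded", so yes — one constituent.

Yes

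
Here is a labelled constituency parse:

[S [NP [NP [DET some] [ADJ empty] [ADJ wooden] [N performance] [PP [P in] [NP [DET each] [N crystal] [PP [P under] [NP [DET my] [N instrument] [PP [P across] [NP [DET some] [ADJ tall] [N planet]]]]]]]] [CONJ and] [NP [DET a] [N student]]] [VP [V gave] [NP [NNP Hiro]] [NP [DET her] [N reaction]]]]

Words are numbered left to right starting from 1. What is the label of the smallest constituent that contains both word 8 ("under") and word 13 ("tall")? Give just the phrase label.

Word 8 lies under S → NP → NP → PP → NP → PP → P; word 13 lies under S → NP → NP → PP → NP → PP → NP → PP → NP → ADJ. The lowest shared node is the PP.

PP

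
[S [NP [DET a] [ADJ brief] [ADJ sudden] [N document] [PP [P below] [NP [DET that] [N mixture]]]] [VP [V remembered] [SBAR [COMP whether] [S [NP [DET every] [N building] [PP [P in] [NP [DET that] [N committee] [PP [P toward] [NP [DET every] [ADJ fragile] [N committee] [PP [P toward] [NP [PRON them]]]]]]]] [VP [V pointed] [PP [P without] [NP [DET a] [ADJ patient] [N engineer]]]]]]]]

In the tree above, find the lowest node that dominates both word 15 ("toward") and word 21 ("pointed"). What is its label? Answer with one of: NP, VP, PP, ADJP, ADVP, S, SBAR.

S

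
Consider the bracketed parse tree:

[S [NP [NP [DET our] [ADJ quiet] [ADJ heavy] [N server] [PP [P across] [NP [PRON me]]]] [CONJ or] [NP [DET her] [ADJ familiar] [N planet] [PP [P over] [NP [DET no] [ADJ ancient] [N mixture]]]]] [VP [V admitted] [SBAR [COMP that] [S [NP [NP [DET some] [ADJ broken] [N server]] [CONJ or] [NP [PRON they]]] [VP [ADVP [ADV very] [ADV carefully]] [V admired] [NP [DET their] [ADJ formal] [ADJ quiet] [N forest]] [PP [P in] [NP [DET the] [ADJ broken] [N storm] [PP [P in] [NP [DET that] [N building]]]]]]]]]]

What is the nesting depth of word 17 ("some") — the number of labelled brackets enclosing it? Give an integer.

7

The word sits inside DET, which is inside NP, inside NP, inside S, inside SBAR, inside VP, inside S — 7 brackets in all.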